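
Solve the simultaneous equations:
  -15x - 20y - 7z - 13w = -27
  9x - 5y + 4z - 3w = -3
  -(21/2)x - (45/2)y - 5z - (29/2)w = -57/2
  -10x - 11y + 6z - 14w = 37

Row-reduce:
R1 ← R1 / (-15).
R2 ← R2 − 9·R1.
R3 ← R3 + 21/2·R1.
R4 ← R4 + 10·R1.
R2 ← R2 / (-17).
R1 ← R1 − 4/3·R2.
R3 ← R3 + 17/2·R2.
R4 ← R4 − 7/3·R2.
Swap R3 and R4.
R3 ← R3 / (2713/255).
R1 ← R1 − 23/51·R3.
R2 ← R2 − 1/85·R3.
Rank is 3 with 4 unknowns, leaving w free.

infinitely many solutions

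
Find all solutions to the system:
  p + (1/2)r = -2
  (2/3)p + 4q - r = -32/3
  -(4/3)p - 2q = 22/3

infinitely many solutions

Row-reduce:
R2 ← R2 − 2/3·R1.
R3 ← R3 + 4/3·R1.
R2 ← R2 / (4).
R3 ← R3 + 2·R2.
Rank is 2 with 3 unknowns, leaving r free.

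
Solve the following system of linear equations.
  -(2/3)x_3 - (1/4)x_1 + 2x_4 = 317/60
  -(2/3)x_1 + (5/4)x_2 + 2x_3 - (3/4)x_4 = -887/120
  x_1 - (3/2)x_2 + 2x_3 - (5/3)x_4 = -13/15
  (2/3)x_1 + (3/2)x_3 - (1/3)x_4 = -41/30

Row-reduce the augmented matrix:
R1 ← R1 / (-1/4).
R2 ← R2 + 2/3·R1.
R3 ← R3 − 1·R1.
R4 ← R4 − 2/3·R1.
R2 ← R2 / (5/4).
R3 ← R3 + 3/2·R2.
R3 ← R3 / (58/15).
R1 ← R1 − 8/3·R3.
R2 ← R2 − 136/45·R3.
R4 ← R4 + 5/18·R3.
R4 ← R4 / (355/72).
R1 ← R1 + 22/3·R4.
R2 ← R2 + 37/9·R4.
R3 ← R3 + 1/4·R4.
Reading off the reduced rows gives x_1 = 1, x_2 = -13/5, x_3 = -4/5, x_4 = 5/2.

x_1 = 1, x_2 = -13/5, x_3 = -4/5, x_4 = 5/2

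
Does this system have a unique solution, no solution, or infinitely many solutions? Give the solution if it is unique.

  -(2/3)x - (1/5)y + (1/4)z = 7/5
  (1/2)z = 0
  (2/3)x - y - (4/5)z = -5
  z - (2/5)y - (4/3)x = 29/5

Row-reduce:
R1 ← R1 / (-2/3).
R3 ← R3 − 2/3·R1.
R4 ← R4 + 4/3·R1.
Swap R2 and R3.
R2 ← R2 / (-6/5).
R1 ← R1 − 3/10·R2.
R3 ← R3 / (1/2).
R1 ← R1 + 41/80·R3.
R2 ← R2 − 11/24·R3.
R4 ← R4 − 1/2·R3.
Row 4 reduces to 0 = 3, a contradiction. The system is inconsistent.

no solution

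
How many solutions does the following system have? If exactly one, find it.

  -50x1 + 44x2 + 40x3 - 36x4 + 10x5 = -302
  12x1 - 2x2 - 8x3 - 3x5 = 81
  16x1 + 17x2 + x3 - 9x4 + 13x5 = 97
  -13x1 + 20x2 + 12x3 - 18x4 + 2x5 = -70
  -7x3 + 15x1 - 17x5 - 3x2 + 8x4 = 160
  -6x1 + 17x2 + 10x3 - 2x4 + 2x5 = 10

Row-reduce the augmented matrix:
R1 ← R1 / (-50).
R2 ← R2 − 12·R1.
R3 ← R3 − 16·R1.
R4 ← R4 + 13·R1.
R5 ← R5 − 15·R1.
R6 ← R6 + 6·R1.
R2 ← R2 / (214/25).
R1 ← R1 + 22/25·R2.
R3 ← R3 − 777/25·R2.
R4 ← R4 − 214/25·R2.
R5 ← R5 − 51/5·R2.
R6 ← R6 − 293/25·R2.
R3 ← R3 / (855/107).
R1 ← R1 + 68/107·R3.
R2 ← R2 − 20/107·R3.
R5 ← R5 − 331/107·R3.
R6 ← R6 − 322/107·R3.
Swap R4 and R5.
R4 ← R4 / (313/95).
R1 ← R1 − 66/95·R4.
R2 ← R2 + 24/19·R4.
R3 ← R3 − 129/95·R4.
R6 ← R6 − 956/95·R4.
Swap R5 and R6.
R5 ← R5 / (35687/626).
R1 ← R1 − 1722/313·R5.
R2 ← R2 + 5209/626·R5.
R3 ← R3 − 6703/626·R5.
R4 ← R4 + 1938/313·R5.
R6 reduces to 0 = 0, so the extra equation is consistent.
Reading off the reduced rows gives x1 = 6, x2 = 4, x3 = -1, x4 = 3, x5 = -3.

x1 = 6, x2 = 4, x3 = -1, x4 = 3, x5 = -3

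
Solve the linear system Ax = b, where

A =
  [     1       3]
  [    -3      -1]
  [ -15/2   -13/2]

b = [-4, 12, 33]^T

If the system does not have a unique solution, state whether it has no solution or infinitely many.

no solution

Row-reduce:
R2 ← R2 + 3·R1.
R3 ← R3 + 15/2·R1.
R2 ← R2 / (8).
R1 ← R1 − 3·R2.
R3 ← R3 − 16·R2.
Row 3 reduces to 0 = 3, a contradiction. The system is inconsistent.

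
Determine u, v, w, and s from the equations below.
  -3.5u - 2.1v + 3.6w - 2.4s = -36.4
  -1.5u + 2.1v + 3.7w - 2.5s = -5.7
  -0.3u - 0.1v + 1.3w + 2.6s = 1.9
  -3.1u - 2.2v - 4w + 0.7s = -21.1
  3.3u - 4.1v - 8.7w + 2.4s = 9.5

Row-reduce the augmented matrix:
R1 ← R1 / (-7/2).
R2 ← R2 + 3/2·R1.
R3 ← R3 + 3/10·R1.
R4 ← R4 + 31/10·R1.
R5 ← R5 − 33/10·R1.
R2 ← R2 / (3).
R1 ← R1 − 3/5·R2.
R3 ← R3 − 2/25·R2.
R4 ← R4 + 17/50·R2.
R5 ← R5 + 152/25·R2.
R3 ← R3 / (4903/5250).
R1 ← R1 + 73/50·R3.
R2 ← R2 − 151/210·R3.
R4 ← R4 + 72913/10500·R3.
R5 ← R5 + 4903/5250·R3.
R4 ← R4 / (2335077/98060).
R1 ← R1 − 53223/9806·R4.
R2 ← R2 + 26289/9806·R4.
R3 ← R3 − 14936/4903·R4.
R5 reduces to 0 = 0, so the extra equation is consistent.
Reading off the reduced rows gives u = 5, v = 5, w = -1, s = 2.

u = 5, v = 5, w = -1, s = 2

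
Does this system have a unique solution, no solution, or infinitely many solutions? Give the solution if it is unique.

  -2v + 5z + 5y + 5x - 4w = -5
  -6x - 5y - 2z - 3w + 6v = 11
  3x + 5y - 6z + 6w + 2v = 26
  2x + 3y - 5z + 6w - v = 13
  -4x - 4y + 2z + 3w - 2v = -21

Row-reduce the augmented matrix:
R1 ← R1 / (5).
R2 ← R2 + 6·R1.
R3 ← R3 − 3·R1.
R4 ← R4 − 2·R1.
R5 ← R5 + 4·R1.
R1 ← R1 − 1·R2.
R3 ← R3 − 2·R2.
R4 ← R4 − 1·R2.
R3 ← R3 / (-17).
R1 ← R1 + 3·R3.
R2 ← R2 − 4·R3.
R4 ← R4 + 11·R3.
R5 ← R5 − 6·R3.
R4 ← R4 / (-11/85).
R1 ← R1 − 47/17·R4.
R2 ← R2 + 183/85·R4.
R3 ← R3 + 24/17·R4.
R5 ← R5 − 703/85·R4.
R5 ← R5 / (-907/11).
R1 ← R1 + 321/11·R5.
R2 ← R2 − 251/11·R5.
R3 ← R3 − 148/11·R5.
R4 ← R4 − 103/11·R5.
Reading off the reduced rows gives x = 0, y = 2, z = -3, w = -1, v = 2.

x = 0, y = 2, z = -3, w = -1, v = 2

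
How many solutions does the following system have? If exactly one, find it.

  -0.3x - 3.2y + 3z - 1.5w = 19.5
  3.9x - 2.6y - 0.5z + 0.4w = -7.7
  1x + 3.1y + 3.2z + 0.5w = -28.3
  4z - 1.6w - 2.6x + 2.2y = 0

Row-reduce the augmented matrix:
R1 ← R1 / (-3/10).
R2 ← R2 − 39/10·R1.
R3 ← R3 − 1·R1.
R4 ← R4 + 13/5·R1.
R2 ← R2 / (-221/5).
R1 ← R1 − 32/3·R2.
R3 ← R3 + 227/30·R2.
R4 ← R4 − 449/15·R2.
R3 ← R3 / (87637/13260).
R1 ← R1 + 470/663·R3.
R2 ← R2 + 385/442·R3.
R4 ← R4 − 5401/1326·R3.
R4 ← R4 / (-30944/39835).
R1 ← R1 − 2061/7967·R4.
R2 ← R2 − 2151/7967·R4.
R3 ← R3 + 1483/7967·R4.
Reading off the reduced rows gives x = -6, y = -6, z = -1, w = -1.

x = -6, y = -6, z = -1, w = -1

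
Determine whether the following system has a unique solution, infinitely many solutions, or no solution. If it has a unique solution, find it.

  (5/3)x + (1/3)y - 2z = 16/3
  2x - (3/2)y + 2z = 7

Row-reduce:
R1 ← R1 / (5/3).
R2 ← R2 − 2·R1.
R2 ← R2 / (-19/10).
R1 ← R1 − 1/5·R2.
Rank is 2 with 3 unknowns, leaving z free.

infinitely many solutions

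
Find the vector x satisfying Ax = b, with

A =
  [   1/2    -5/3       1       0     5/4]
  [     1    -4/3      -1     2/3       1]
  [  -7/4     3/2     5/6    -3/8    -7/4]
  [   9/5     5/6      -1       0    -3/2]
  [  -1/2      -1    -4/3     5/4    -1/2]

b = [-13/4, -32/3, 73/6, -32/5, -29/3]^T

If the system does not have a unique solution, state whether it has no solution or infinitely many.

Row-reduce:
R1 ← R1 / (1/2).
R2 ← R2 − 1·R1.
R3 ← R3 + 7/4·R1.
R4 ← R4 − 9/5·R1.
R5 ← R5 + 1/2·R1.
R2 ← R2 / (2).
R1 ← R1 + 10/3·R2.
R3 ← R3 + 13/3·R2.
R4 ← R4 − 41/6·R2.
R5 ← R5 + 8/3·R2.
R3 ← R3 / (-13/6).
R1 ← R1 + 3·R3.
R2 ← R2 + 3/2·R3.
R4 ← R4 − 113/20·R3.
R5 ← R5 + 13/3·R3.
R4 ← R4 / (4783/9360).
R1 ← R1 + 173/468·R4.
R2 ← R2 + 127/312·R4.
R3 ← R3 + 77/156·R4.
Row 5 reduces to 0 = -2, a contradiction. The system is inconsistent.

no solution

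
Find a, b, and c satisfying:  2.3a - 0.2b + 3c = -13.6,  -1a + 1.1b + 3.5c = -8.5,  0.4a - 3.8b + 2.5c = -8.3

a = -2, b = 0, c = -3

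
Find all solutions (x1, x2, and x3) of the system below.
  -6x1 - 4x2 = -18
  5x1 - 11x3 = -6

Row-reduce:
R1 ← R1 / (-6).
R2 ← R2 − 5·R1.
R2 ← R2 / (-10/3).
R1 ← R1 − 2/3·R2.
Rank is 2 with 3 unknowns, leaving x3 free.

infinitely many solutions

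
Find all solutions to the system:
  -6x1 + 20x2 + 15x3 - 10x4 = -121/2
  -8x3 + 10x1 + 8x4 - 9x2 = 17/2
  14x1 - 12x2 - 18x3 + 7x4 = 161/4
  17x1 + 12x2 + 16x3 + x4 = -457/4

Row-reduce the augmented matrix:
R1 ← R1 / (-6).
R2 ← R2 − 10·R1.
R3 ← R3 − 14·R1.
R4 ← R4 − 17·R1.
R2 ← R2 / (73/3).
R1 ← R1 + 10/3·R2.
R3 ← R3 − 104/3·R2.
R4 ← R4 − 206/3·R2.
R3 ← R3 / (-527/73).
R1 ← R1 + 25/146·R3.
R2 ← R2 − 51/73·R3.
R4 ← R4 − 1537/146·R3.
R4 ← R4 / (-9159/1054).
R1 ← R1 − 605/1054·R4.
R2 ← R2 + 23/31·R4.
R3 ← R3 − 291/527·R4.
Reading off the reduced rows gives x1 = -2, x2 = -5/2, x3 = -3, x4 = -9/4.

x1 = -2, x2 = -5/2, x3 = -3, x4 = -9/4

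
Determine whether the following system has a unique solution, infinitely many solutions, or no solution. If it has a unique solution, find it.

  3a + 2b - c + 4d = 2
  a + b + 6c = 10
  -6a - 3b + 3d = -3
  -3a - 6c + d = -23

Row-reduce the augmented matrix:
R1 ← R1 / (3).
R2 ← R2 − 1·R1.
R3 ← R3 + 6·R1.
R4 ← R4 + 3·R1.
R2 ← R2 / (1/3).
R1 ← R1 − 2/3·R2.
R3 ← R3 − 1·R2.
R4 ← R4 − 2·R2.
R3 ← R3 / (-21).
R1 ← R1 + 13·R3.
R2 ← R2 − 19·R3.
R4 ← R4 + 45·R3.
R4 ← R4 / (-134/7).
R1 ← R1 + 37/7·R4.
R2 ← R2 − 67/7·R4.
R3 ← R3 + 5/7·R4.
Reading off the reduced rows gives a = 4, b = -6, c = 2, d = 1.

a = 4, b = -6, c = 2, d = 1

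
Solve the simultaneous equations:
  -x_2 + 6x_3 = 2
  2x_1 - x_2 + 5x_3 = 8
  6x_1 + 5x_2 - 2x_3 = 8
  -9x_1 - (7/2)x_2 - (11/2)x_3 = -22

no solution

Row-reduce:
Swap R1 and R2.
R1 ← R1 / (2).
R3 ← R3 − 6·R1.
R4 ← R4 + 9·R1.
R2 ← R2 / (-1).
R1 ← R1 + 1/2·R2.
R3 ← R3 − 8·R2.
R4 ← R4 + 8·R2.
R3 ← R3 / (31).
R1 ← R1 + 1/2·R3.
R2 ← R2 + 6·R3.
R4 ← R4 + 31·R3.
Row 4 reduces to 0 = -2, a contradiction. The system is inconsistent.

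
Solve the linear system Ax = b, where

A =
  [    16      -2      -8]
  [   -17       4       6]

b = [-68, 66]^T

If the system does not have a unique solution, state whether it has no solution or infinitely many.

infinitely many solutions

Row-reduce:
R1 ← R1 / (16).
R2 ← R2 + 17·R1.
R2 ← R2 / (15/8).
R1 ← R1 + 1/8·R2.
Rank is 2 with 3 unknowns, leaving x_3 free.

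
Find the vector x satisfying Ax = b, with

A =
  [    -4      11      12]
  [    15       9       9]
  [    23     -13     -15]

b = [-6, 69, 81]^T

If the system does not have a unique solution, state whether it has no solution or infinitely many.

infinitely many solutions

Row-reduce:
R1 ← R1 / (-4).
R2 ← R2 − 15·R1.
R3 ← R3 − 23·R1.
R2 ← R2 / (201/4).
R1 ← R1 + 11/4·R2.
R3 ← R3 − 201/4·R2.
Rank is 2 with 3 unknowns, leaving x_3 free.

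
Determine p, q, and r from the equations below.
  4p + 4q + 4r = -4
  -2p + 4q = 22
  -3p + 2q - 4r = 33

p = -1, q = 5, r = -5

Row-reduce the augmented matrix:
R1 ← R1 / (4).
R2 ← R2 + 2·R1.
R3 ← R3 + 3·R1.
R2 ← R2 / (6).
R1 ← R1 − 1·R2.
R3 ← R3 − 5·R2.
R3 ← R3 / (-8/3).
R1 ← R1 − 2/3·R3.
R2 ← R2 − 1/3·R3.
Reading off the reduced rows gives p = -1, q = 5, r = -5.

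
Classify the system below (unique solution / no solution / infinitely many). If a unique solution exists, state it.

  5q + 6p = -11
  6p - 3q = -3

p = -1, q = -1

Row-reduce the augmented matrix:
R1 ← R1 / (6).
R2 ← R2 − 6·R1.
R2 ← R2 / (-8).
R1 ← R1 − 5/6·R2.
Reading off the reduced rows gives p = -1, q = -1.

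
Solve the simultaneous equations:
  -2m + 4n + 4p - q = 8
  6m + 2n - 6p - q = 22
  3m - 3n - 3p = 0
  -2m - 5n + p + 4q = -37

m = 1, n = 2, p = -1, q = -6

Row-reduce the augmented matrix:
R1 ← R1 / (-2).
R2 ← R2 − 6·R1.
R3 ← R3 − 3·R1.
R4 ← R4 + 2·R1.
R2 ← R2 / (14).
R1 ← R1 + 2·R2.
R3 ← R3 − 3·R2.
R4 ← R4 + 9·R2.
R3 ← R3 / (12/7).
R1 ← R1 + 8/7·R3.
R2 ← R2 − 3/7·R3.
R4 ← R4 − 6/7·R3.
R4 ← R4 / (11/4).
R1 ← R1 + 1/2·R4.
R2 ← R2 + 1/8·R4.
R3 ← R3 + 3/8·R4.
Reading off the reduced rows gives m = 1, n = 2, p = -1, q = -6.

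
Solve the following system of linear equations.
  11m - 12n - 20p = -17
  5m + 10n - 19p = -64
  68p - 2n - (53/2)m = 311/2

no solution

Row-reduce:
R1 ← R1 / (11).
R2 ← R2 − 5·R1.
R3 ← R3 + 53/2·R1.
R2 ← R2 / (170/11).
R1 ← R1 + 12/11·R2.
R3 ← R3 + 340/11·R2.
Row 3 reduces to 0 = 2, a contradiction. The system is inconsistent.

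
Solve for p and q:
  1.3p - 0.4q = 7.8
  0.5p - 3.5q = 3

p = 6, q = 0

Row-reduce the augmented matrix:
R1 ← R1 / (13/10).
R2 ← R2 − 1/2·R1.
R2 ← R2 / (-87/26).
R1 ← R1 + 4/13·R2.
Reading off the reduced rows gives p = 6, q = 0.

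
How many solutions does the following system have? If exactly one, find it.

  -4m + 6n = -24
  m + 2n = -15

m = -3, n = -6

From equation 2: m = -15 − 2·n.
Substitute into equation 1 and solve: n = -6.
Then m = -3.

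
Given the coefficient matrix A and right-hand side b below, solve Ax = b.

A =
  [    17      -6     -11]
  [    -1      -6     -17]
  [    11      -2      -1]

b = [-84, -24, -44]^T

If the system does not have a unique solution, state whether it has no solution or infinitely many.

x_1 = -4, x_2 = -1, x_3 = 2

Row-reduce the augmented matrix:
R1 ← R1 / (17).
R2 ← R2 + 1·R1.
R3 ← R3 − 11·R1.
R2 ← R2 / (-108/17).
R1 ← R1 + 6/17·R2.
R3 ← R3 − 32/17·R2.
R3 ← R3 / (8/9).
R1 ← R1 − 1/3·R3.
R2 ← R2 − 25/9·R3.
Reading off the reduced rows gives x_1 = -4, x_2 = -1, x_3 = 2.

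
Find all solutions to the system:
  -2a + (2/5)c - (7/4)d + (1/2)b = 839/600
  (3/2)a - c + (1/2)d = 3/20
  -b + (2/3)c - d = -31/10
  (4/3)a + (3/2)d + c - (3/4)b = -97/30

a = -1, b = 5/3, c = -7/5, d = 1/2

Row-reduce the augmented matrix:
R1 ← R1 / (-2).
R2 ← R2 − 3/2·R1.
R4 ← R4 − 4/3·R1.
R2 ← R2 / (3/8).
R1 ← R1 + 1/4·R2.
R3 ← R3 + 1·R2.
R4 ← R4 + 5/12·R2.
R3 ← R3 / (-6/5).
R1 ← R1 + 2/3·R3.
R2 ← R2 + 28/15·R3.
R4 ← R4 − 22/45·R3.
R4 ← R4 / (-1205/648).
R1 ← R1 − 113/54·R4.
R2 ← R2 − 149/54·R4.
R3 ← R3 − 95/36·R4.
Reading off the reduced rows gives a = -1, b = 5/3, c = -7/5, d = 1/2.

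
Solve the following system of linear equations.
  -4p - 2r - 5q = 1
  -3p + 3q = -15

infinitely many solutions

Row-reduce:
R1 ← R1 / (-4).
R2 ← R2 + 3·R1.
R2 ← R2 / (27/4).
R1 ← R1 − 5/4·R2.
Rank is 2 with 3 unknowns, leaving r free.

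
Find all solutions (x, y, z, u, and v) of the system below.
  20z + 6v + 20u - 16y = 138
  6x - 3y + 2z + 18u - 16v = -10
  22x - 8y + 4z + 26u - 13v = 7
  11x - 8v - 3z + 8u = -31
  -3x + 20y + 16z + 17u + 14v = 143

Row-reduce:
Swap R1 and R2.
R1 ← R1 / (6).
R3 ← R3 − 22·R1.
R4 ← R4 − 11·R1.
R5 ← R5 + 3·R1.
R2 ← R2 / (-16).
R1 ← R1 + 1/2·R2.
R3 ← R3 − 3·R2.
R4 ← R4 − 11/2·R2.
R5 ← R5 − 37/2·R2.
R3 ← R3 / (5/12).
R1 ← R1 + 7/24·R3.
R2 ← R2 + 5/4·R3.
R4 ← R4 − 5/24·R3.
R5 ← R5 − 321/8·R3.
Swap R4 and R5.
R4 ← R4 / (3540).
R1 ← R1 + 23·R4.
R2 ← R2 + 110·R4.
R3 ← R3 + 87·R4.
Rank is 4 with 5 unknowns, leaving v free.

infinitely many solutions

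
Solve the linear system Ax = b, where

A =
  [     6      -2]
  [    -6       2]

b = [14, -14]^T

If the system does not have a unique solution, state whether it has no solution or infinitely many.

Row-reduce:
R1 ← R1 / (6).
R2 ← R2 + 6·R1.
Rank is 1 with 2 unknowns, leaving x_2 free.

infinitely many solutions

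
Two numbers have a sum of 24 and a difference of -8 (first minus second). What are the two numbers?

Let x = first number, y = second number.
  x + y = 24
  x - y = -8
Row-reduce the augmented matrix:
R2 ← R2 − 1·R1.
R2 ← R2 / (-2).
R1 ← R1 − 1·R2.
Reading off the reduced rows gives x = 8, y = 16.

first number: 8, second number: 16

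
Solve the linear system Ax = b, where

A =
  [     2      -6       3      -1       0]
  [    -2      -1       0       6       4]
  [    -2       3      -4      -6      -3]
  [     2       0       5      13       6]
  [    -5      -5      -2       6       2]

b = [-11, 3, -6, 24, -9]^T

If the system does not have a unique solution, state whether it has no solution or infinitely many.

no solution

Row-reduce:
R1 ← R1 / (2).
R2 ← R2 + 2·R1.
R3 ← R3 + 2·R1.
R4 ← R4 − 2·R1.
R5 ← R5 + 5·R1.
R2 ← R2 / (-7).
R1 ← R1 + 3·R2.
R3 ← R3 + 3·R2.
R4 ← R4 − 6·R2.
R5 ← R5 + 20·R2.
R3 ← R3 / (-16/7).
R1 ← R1 − 3/14·R3.
R2 ← R2 + 3/7·R3.
R4 ← R4 − 32/7·R3.
R5 ← R5 + 43/14·R3.
Swap R4 and R5.
R4 ← R4 / (3/2).
R1 ← R1 + 7/2·R4.
R2 ← R2 − 1·R4.
R3 ← R3 − 4·R4.
Row 5 reduces to 0 = 1, a contradiction. The system is inconsistent.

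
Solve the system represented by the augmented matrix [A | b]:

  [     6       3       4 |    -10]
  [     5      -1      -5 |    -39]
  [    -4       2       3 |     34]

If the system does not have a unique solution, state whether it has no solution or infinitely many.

x_1 = -5, x_2 = 4, x_3 = 2

Row-reduce the augmented matrix:
R1 ← R1 / (6).
R2 ← R2 − 5·R1.
R3 ← R3 + 4·R1.
R2 ← R2 / (-7/2).
R1 ← R1 − 1/2·R2.
R3 ← R3 − 4·R2.
R3 ← R3 / (-27/7).
R1 ← R1 + 11/21·R3.
R2 ← R2 − 50/21·R3.
Reading off the reduced rows gives x_1 = -5, x_2 = 4, x_3 = 2.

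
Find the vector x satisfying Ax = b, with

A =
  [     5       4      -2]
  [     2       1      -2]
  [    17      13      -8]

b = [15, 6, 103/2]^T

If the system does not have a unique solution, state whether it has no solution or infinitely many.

Row-reduce:
R1 ← R1 / (5).
R2 ← R2 − 2·R1.
R3 ← R3 − 17·R1.
R2 ← R2 / (-3/5).
R1 ← R1 − 4/5·R2.
R3 ← R3 + 3/5·R2.
Row 3 reduces to 0 = 1/2, a contradiction. The system is inconsistent.

no solution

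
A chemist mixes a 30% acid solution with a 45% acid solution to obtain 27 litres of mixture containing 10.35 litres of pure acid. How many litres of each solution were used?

litres of solution A: 12, litres of solution B: 15

Let a = litres of solution A, b = litres of solution B.
  a + b = 27
  (3/10)a + (9/20)b = 207/20
Row-reduce the augmented matrix:
R2 ← R2 − 3/10·R1.
R2 ← R2 / (3/20).
R1 ← R1 − 1·R2.
Reading off the reduced rows gives a = 12, b = 15.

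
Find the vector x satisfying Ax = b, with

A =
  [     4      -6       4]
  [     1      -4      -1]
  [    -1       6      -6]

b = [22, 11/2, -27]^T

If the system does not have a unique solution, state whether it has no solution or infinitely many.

x_1 = 0, x_2 = -2, x_3 = 5/2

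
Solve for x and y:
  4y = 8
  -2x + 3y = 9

x = -3/2, y = 2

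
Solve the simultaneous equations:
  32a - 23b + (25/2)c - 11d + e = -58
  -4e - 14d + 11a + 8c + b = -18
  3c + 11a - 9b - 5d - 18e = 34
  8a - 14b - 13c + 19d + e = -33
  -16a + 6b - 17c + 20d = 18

no solution

Row-reduce:
R1 ← R1 / (32).
R2 ← R2 − 11·R1.
R3 ← R3 − 11·R1.
R4 ← R4 − 8·R1.
R5 ← R5 + 16·R1.
R2 ← R2 / (285/32).
R1 ← R1 + 23/32·R2.
R3 ← R3 + 35/32·R2.
R4 ← R4 + 33/4·R2.
R5 ← R5 + 11/2·R2.
R3 ← R3 / (-16/19).
R1 ← R1 − 131/190·R3.
R2 ← R2 − 79/190·R3.
R4 ← R4 + 1206/95·R3.
R5 ← R5 + 804/95·R3.
R4 ← R4 / (1983/40).
R1 ← R1 + 511/160·R4.
R2 ← R2 + 379/160·R4.
R3 ← R3 − 47/16·R4.
R5 ← R5 − 661/20·R4.
Row 5 reduces to 0 = 4/3, a contradiction. The system is inconsistent.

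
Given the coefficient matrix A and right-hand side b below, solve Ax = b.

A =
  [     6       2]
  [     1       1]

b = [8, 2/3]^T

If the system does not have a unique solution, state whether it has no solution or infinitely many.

From equation 2: x_1 = 2/3 − x_2.
Substitute into equation 1 and solve: x_2 = -1.
Then x_1 = 5/3.

x_1 = 5/3, x_2 = -1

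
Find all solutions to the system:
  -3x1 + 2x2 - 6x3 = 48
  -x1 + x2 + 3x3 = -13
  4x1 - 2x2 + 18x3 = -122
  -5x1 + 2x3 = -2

x1 = -2, x2 = 3, x3 = -6

Row-reduce the augmented matrix:
R1 ← R1 / (-3).
R2 ← R2 + 1·R1.
R3 ← R3 − 4·R1.
R4 ← R4 + 5·R1.
R2 ← R2 / (1/3).
R1 ← R1 + 2/3·R2.
R3 ← R3 − 2/3·R2.
R4 ← R4 + 10/3·R2.
Swap R3 and R4.
R3 ← R3 / (62).
R1 ← R1 − 12·R3.
R2 ← R2 − 15·R3.
R4 reduces to 0 = 0, so the extra equation is consistent.
Reading off the reduced rows gives x1 = -2, x2 = 3, x3 = -6.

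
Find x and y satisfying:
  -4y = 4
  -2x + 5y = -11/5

Row-reduce the augmented matrix:
Swap R1 and R2.
R1 ← R1 / (-2).
R2 ← R2 / (-4).
R1 ← R1 + 5/2·R2.
Reading off the reduced rows gives x = -7/5, y = -1.

x = -7/5, y = -1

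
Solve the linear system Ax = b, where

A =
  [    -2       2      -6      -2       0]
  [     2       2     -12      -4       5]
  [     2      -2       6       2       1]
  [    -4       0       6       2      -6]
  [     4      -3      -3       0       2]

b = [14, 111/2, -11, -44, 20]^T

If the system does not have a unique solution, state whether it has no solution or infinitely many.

Row-reduce:
R1 ← R1 / (-2).
R2 ← R2 − 2·R1.
R3 ← R3 − 2·R1.
R4 ← R4 + 4·R1.
R5 ← R5 − 4·R1.
R2 ← R2 / (4).
R1 ← R1 + 1·R2.
R4 ← R4 + 4·R2.
R5 ← R5 − 1·R2.
Swap R3 and R5.
R3 ← R3 / (-21/2).
R1 ← R1 + 3/2·R3.
R2 ← R2 + 9/2·R3.
R4 ← R4 / (-1).
R1 ← R1 − 8/7·R4.
R2 ← R2 − 13/14·R4.
R3 ← R3 + 1/14·R4.
R5 ← R5 − 1·R4.
Row 5 reduces to 0 = 1/2, a contradiction. The system is inconsistent.

no solution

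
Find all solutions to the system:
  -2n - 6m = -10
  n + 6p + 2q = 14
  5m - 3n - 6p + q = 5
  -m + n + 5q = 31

m = 1, n = 2, p = 0, q = 6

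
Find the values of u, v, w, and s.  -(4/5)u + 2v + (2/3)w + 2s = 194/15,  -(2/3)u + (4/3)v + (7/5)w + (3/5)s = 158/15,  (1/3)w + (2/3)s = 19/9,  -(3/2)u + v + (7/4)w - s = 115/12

u = -2, v = 3, w = 3, s = 5/3

Row-reduce the augmented matrix:
R1 ← R1 / (-4/5).
R2 ← R2 + 2/3·R1.
R4 ← R4 + 3/2·R1.
R2 ← R2 / (-1/3).
R1 ← R1 + 5/2·R2.
R4 ← R4 + 11/4·R2.
R3 ← R3 / (1/3).
R1 ← R1 + 43/6·R3.
R2 ← R2 + 38/15·R3.
R4 ← R4 + 97/15·R3.
R4 ← R4 / (1019/60).
R1 ← R1 − 119/6·R4.
R2 ← R2 − 124/15·R4.
R3 ← R3 − 2·R4.
Reading off the reduced rows gives u = -2, v = 3, w = 3, s = 5/3.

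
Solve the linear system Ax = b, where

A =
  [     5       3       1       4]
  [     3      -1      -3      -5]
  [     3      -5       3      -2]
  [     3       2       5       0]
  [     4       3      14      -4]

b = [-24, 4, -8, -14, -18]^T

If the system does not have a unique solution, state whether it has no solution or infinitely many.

x_1 = -3, x_2 = 0, x_3 = -1, x_4 = -2

Row-reduce the augmented matrix:
R1 ← R1 / (5).
R2 ← R2 − 3·R1.
R3 ← R3 − 3·R1.
R4 ← R4 − 3·R1.
R5 ← R5 − 4·R1.
R2 ← R2 / (-14/5).
R1 ← R1 − 3/5·R2.
R3 ← R3 + 34/5·R2.
R4 ← R4 − 1/5·R2.
R5 ← R5 − 3/5·R2.
R3 ← R3 / (78/7).
R1 ← R1 + 4/7·R3.
R2 ← R2 − 9/7·R3.
R4 ← R4 − 29/7·R3.
R5 ← R5 − 87/7·R3.
R4 ← R4 / (-311/39).
R1 ← R1 + 7/78·R4.
R2 ← R2 − 14/13·R4.
R3 ← R3 − 95/78·R4.
R5 ← R5 + 311/13·R4.
R5 reduces to 0 = 0, so the extra equation is consistent.
Reading off the reduced rows gives x_1 = -3, x_2 = 0, x_3 = -1, x_4 = -2.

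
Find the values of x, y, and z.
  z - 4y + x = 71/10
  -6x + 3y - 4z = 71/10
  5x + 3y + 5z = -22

x = -3/2, y = -5/2, z = -7/5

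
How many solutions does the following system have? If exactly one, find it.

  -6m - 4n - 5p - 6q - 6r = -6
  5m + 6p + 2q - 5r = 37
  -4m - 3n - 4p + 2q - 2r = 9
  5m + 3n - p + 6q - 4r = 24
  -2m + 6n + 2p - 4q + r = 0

Row-reduce the augmented matrix:
R1 ← R1 / (-6).
R2 ← R2 − 5·R1.
R3 ← R3 + 4·R1.
R4 ← R4 − 5·R1.
R5 ← R5 + 2·R1.
R2 ← R2 / (-10/3).
R1 ← R1 − 2/3·R2.
R3 ← R3 + 1/3·R2.
R4 ← R4 + 1/3·R2.
R5 ← R5 − 22/3·R2.
R3 ← R3 / (-17/20).
R1 ← R1 − 6/5·R3.
R2 ← R2 + 11/20·R3.
R4 ← R4 + 107/20·R3.
R5 ← R5 − 77/10·R3.
R4 ← R4 / (-652/17).
R1 ← R1 − 158/17·R4.
R2 ← R2 + 54/17·R4.
R3 ← R3 + 126/17·R4.
R5 ← R5 − 824/17·R4.
R5 ← R5 / (-4205/163).
R1 ← R1 + 1069/326·R5.
R2 ← R2 − 1071/326·R5.
R3 ← R3 − 543/326·R5.
R4 ← R4 − 457/652·R5.
Reading off the reduced rows gives m = -3, n = 1, p = 4, q = 4, r = -4.

m = -3, n = 1, p = 4, q = 4, r = -4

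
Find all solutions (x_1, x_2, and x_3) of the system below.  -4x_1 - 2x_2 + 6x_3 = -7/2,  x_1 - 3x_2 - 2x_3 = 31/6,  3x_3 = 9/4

x_1 = 8/3, x_2 = -4/3, x_3 = 3/4

Row-reduce the augmented matrix:
R1 ← R1 / (-4).
R2 ← R2 − 1·R1.
R2 ← R2 / (-7/2).
R1 ← R1 − 1/2·R2.
R3 ← R3 / (3).
R1 ← R1 + 11/7·R3.
R2 ← R2 − 1/7·R3.
Reading off the reduced rows gives x_1 = 8/3, x_2 = -4/3, x_3 = 3/4.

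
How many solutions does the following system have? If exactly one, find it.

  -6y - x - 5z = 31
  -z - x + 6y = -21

infinitely many solutions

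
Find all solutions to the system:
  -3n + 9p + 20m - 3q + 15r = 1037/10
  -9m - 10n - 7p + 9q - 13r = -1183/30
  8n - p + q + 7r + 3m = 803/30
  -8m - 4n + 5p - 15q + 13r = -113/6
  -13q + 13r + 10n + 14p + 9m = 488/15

Row-reduce the augmented matrix:
R1 ← R1 / (20).
R2 ← R2 + 9·R1.
R3 ← R3 − 3·R1.
R4 ← R4 + 8·R1.
R5 ← R5 − 9·R1.
R2 ← R2 / (-227/20).
R1 ← R1 + 3/20·R2.
R3 ← R3 − 169/20·R2.
R4 ← R4 + 26/5·R2.
R5 ← R5 − 227/20·R2.
R3 ← R3 / (-1032/227).
R1 ← R1 − 111/227·R3.
R2 ← R2 − 59/227·R3.
R4 ← R4 − 2259/227·R3.
R5 ← R5 − 7·R3.
R4 ← R4 / (-699/172).
R1 ← R1 − 89/172·R4.
R2 ← R2 + 137/516·R4.
R3 ← R3 + 811/516·R4.
R5 ← R5 − 3613/516·R4.
R5 ← R5 / (80072/2097).
R1 ← R1 − 2554/699·R5.
R2 ← R2 + 1858/2097·R5.
R3 ← R3 + 17948/2097·R5.
R4 ← R4 + 3797/699·R5.
Reading off the reduced rows gives m = 3, n = -2/3, p = 1/2, q = 13/5, r = 3.

m = 3, n = -2/3, p = 1/2, q = 13/5, r = 3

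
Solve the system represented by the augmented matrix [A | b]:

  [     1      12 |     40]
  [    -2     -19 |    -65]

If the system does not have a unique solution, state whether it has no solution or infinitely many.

From equation 1: x_1 = 40 − 12·x_2.
Substitute into equation 2 and solve: x_2 = 3.
Then x_1 = 4.

x_1 = 4, x_2 = 3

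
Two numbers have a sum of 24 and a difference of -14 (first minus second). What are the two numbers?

first number: 5, second number: 19

Let x = first number, y = second number.
  x + y = 24
  x - y = -14
Row-reduce the augmented matrix:
R2 ← R2 − 1·R1.
R2 ← R2 / (-2).
R1 ← R1 − 1·R2.
Reading off the reduced rows gives x = 5, y = 19.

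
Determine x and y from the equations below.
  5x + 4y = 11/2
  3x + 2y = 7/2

x = 3/2, y = -1/2

Row-reduce the augmented matrix:
R1 ← R1 / (5).
R2 ← R2 − 3·R1.
R2 ← R2 / (-2/5).
R1 ← R1 − 4/5·R2.
Reading off the reduced rows gives x = 3/2, y = -1/2.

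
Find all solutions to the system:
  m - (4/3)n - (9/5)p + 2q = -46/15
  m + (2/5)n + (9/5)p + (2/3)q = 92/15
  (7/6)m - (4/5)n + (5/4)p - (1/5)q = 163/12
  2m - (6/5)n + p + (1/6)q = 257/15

Row-reduce the augmented matrix:
R2 ← R2 − 1·R1.
R3 ← R3 − 7/6·R1.
R4 ← R4 − 2·R1.
R2 ← R2 / (26/15).
R1 ← R1 + 4/3·R2.
R3 ← R3 − 34/45·R2.
R4 ← R4 − 22/15·R2.
R3 ← R3 / (463/260).
R1 ← R1 − 63/65·R3.
R2 ← R2 − 27/13·R3.
R4 ← R4 − 101/65·R3.
R4 ← R4 / (-41743/41670).
R1 ← R1 − 14146/6945·R4.
R2 ← R2 − 698/463·R4.
R3 ← R3 + 4568/4167·R4.
Reading off the reduced rows gives m = 5, n = -4, p = 3, q = -4.

m = 5, n = -4, p = 3, q = -4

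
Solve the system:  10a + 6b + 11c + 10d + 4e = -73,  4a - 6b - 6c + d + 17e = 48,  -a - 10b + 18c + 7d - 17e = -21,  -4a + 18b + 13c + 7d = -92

infinitely many solutions

Row-reduce:
R1 ← R1 / (10).
R2 ← R2 − 4·R1.
R3 ← R3 + 1·R1.
R4 ← R4 + 4·R1.
R2 ← R2 / (-42/5).
R1 ← R1 − 3/5·R2.
R3 ← R3 + 47/5·R2.
R4 ← R4 − 102/5·R2.
R3 ← R3 / (1291/42).
R1 ← R1 − 5/14·R3.
R2 ← R2 − 26/21·R3.
R4 ← R4 + 55/7·R3.
R4 ← R4 / (8543/1291).
R1 ← R1 − 844/1291·R4.
R2 ← R2 + 259/2582·R4.
R3 ← R3 − 477/1291·R4.
Rank is 4 with 5 unknowns, leaving e free.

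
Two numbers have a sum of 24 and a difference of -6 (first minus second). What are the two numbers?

first number: 9, second number: 15

Let x = first number, y = second number.
  x + y = 24
  x - y = -6
Row-reduce the augmented matrix:
R2 ← R2 − 1·R1.
R2 ← R2 / (-2).
R1 ← R1 − 1·R2.
Reading off the reduced rows gives x = 9, y = 15.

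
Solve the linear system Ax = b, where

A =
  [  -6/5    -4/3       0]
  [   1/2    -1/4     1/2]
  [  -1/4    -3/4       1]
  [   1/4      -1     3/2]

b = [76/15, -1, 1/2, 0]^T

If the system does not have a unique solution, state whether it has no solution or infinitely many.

Row-reduce:
R1 ← R1 / (-6/5).
R2 ← R2 − 1/2·R1.
R3 ← R3 + 1/4·R1.
R4 ← R4 − 1/4·R1.
R2 ← R2 / (-29/36).
R1 ← R1 − 10/9·R2.
R3 ← R3 + 17/36·R2.
R4 ← R4 + 23/18·R2.
R3 ← R3 / (41/58).
R1 ← R1 − 20/29·R3.
R2 ← R2 + 18/29·R3.
R4 ← R4 − 41/58·R3.
Row 4 reduces to 0 = 1/2, a contradiction. The system is inconsistent.

no solution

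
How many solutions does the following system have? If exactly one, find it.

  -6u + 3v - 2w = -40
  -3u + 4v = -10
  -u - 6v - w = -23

u = 6, v = 2, w = 5

Row-reduce the augmented matrix:
R1 ← R1 / (-6).
R2 ← R2 + 3·R1.
R3 ← R3 + 1·R1.
R2 ← R2 / (5/2).
R1 ← R1 + 1/2·R2.
R3 ← R3 + 13/2·R2.
R3 ← R3 / (29/15).
R1 ← R1 − 8/15·R3.
R2 ← R2 − 2/5·R3.
Reading off the reduced rows gives u = 6, v = 2, w = 5.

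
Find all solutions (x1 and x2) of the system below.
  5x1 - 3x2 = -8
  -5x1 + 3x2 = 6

no solution

Row-reduce:
R1 ← R1 / (5).
R2 ← R2 + 5·R1.
Row 2 reduces to 0 = -2, a contradiction. The system is inconsistent.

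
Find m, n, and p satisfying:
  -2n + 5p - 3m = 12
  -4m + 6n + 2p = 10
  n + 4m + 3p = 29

m = 3, n = 2, p = 5

Row-reduce the augmented matrix:
R1 ← R1 / (-3).
R2 ← R2 + 4·R1.
R3 ← R3 − 4·R1.
R2 ← R2 / (26/3).
R1 ← R1 − 2/3·R2.
R3 ← R3 + 5/3·R2.
R3 ← R3 / (114/13).
R1 ← R1 + 17/13·R3.
R2 ← R2 + 7/13·R3.
Reading off the reduced rows gives m = 3, n = 2, p = 5.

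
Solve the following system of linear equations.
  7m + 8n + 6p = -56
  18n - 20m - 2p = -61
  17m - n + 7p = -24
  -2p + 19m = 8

Row-reduce:
R1 ← R1 / (7).
R2 ← R2 + 20·R1.
R3 ← R3 − 17·R1.
R4 ← R4 − 19·R1.
R2 ← R2 / (286/7).
R1 ← R1 − 8/7·R2.
R3 ← R3 + 143/7·R2.
R4 ← R4 + 152/7·R2.
Swap R3 and R4.
R3 ← R3 / (-1464/143).
R1 ← R1 − 62/143·R3.
R2 ← R2 − 53/143·R3.
Row 4 reduces to 0 = 3/2, a contradiction. The system is inconsistent.

no solution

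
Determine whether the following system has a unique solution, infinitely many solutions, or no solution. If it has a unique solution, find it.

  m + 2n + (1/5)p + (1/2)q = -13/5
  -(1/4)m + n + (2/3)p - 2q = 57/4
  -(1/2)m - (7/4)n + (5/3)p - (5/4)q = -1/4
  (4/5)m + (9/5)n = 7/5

m = -5, n = 3, p = -3, q = -6

Row-reduce the augmented matrix:
R2 ← R2 + 1/4·R1.
R3 ← R3 + 1/2·R1.
R4 ← R4 − 4/5·R1.
R2 ← R2 / (3/2).
R1 ← R1 − 2·R2.
R3 ← R3 + 3/4·R2.
R4 ← R4 − 1/5·R2.
R3 ← R3 / (17/8).
R1 ← R1 + 34/45·R3.
R2 ← R2 − 43/90·R3.
R4 ← R4 + 23/90·R3.
R4 ← R4 / (-293/765).
R1 ← R1 − 104/45·R4.
R2 ← R2 + 623/765·R4.
R3 ← R3 + 31/34·R4.
Reading off the reduced rows gives m = -5, n = 3, p = -3, q = -6.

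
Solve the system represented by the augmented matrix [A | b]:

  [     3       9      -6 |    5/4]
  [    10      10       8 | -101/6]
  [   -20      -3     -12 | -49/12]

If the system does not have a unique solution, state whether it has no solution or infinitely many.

x_1 = 5/3, x_2 = -7/4, x_3 = -2

Row-reduce the augmented matrix:
R1 ← R1 / (3).
R2 ← R2 − 10·R1.
R3 ← R3 + 20·R1.
R2 ← R2 / (-20).
R1 ← R1 − 3·R2.
R3 ← R3 − 57·R2.
R3 ← R3 / (139/5).
R1 ← R1 − 11/5·R3.
R2 ← R2 + 7/5·R3.
Reading off the reduced rows gives x_1 = 5/3, x_2 = -7/4, x_3 = -2.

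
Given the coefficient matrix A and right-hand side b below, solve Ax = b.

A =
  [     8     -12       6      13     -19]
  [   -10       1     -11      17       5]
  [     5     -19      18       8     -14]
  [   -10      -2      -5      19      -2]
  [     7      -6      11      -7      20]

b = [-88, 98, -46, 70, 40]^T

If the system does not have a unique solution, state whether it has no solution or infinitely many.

x_1 = -6, x_2 = -4, x_3 = -2, x_4 = 0, x_5 = 4

Row-reduce the augmented matrix:
R1 ← R1 / (8).
R2 ← R2 + 10·R1.
R3 ← R3 − 5·R1.
R4 ← R4 + 10·R1.
R5 ← R5 − 7·R1.
R2 ← R2 / (-14).
R1 ← R1 + 3/2·R2.
R3 ← R3 + 23/2·R2.
R4 ← R4 + 17·R2.
R5 ← R5 − 9/2·R2.
R3 ← R3 / (137/8).
R1 ← R1 − 9/8·R3.
R2 ← R2 − 1/4·R3.
R4 ← R4 − 27/4·R3.
R5 ← R5 − 37/8·R3.
R4 ← R4 / (1559/274).
R1 ← R1 + 37/274·R4.
R2 ← R2 + 541/274·R4.
R3 ← R3 + 439/274·R4.
R5 ← R5 + 38/137·R4.
R5 ← R5 / (290417/10913).
R1 ← R1 + 15641/10913·R5.
R2 ← R2 + 18611/10913·R5.
R3 ← R3 + 16785/10913·R5.
R4 ← R4 + 2251/1559·R5.
Reading off the reduced rows gives x_1 = -6, x_2 = -4, x_3 = -2, x_4 = 0, x_5 = 4.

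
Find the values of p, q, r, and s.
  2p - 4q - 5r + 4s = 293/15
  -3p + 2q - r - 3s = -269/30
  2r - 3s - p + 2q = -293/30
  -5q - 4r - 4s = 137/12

p = 8/5, q = -7/4, r = -4/3, s = 2/3

Row-reduce the augmented matrix:
R1 ← R1 / (2).
R2 ← R2 + 3·R1.
R3 ← R3 + 1·R1.
R2 ← R2 / (-4).
R1 ← R1 + 2·R2.
R4 ← R4 + 5·R2.
R3 ← R3 / (-1/2).
R1 ← R1 − 7/4·R3.
R2 ← R2 − 17/8·R3.
R4 ← R4 − 53/8·R3.
R4 ← R4 / (-21).
R1 ← R1 + 3·R4.
R2 ← R2 + 5·R4.
R3 ← R3 − 2·R4.
Reading off the reduced rows gives p = 8/5, q = -7/4, r = -4/3, s = 2/3.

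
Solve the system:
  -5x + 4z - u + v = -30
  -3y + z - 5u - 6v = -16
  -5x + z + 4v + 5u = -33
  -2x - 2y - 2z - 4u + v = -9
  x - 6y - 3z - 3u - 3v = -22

x = 5, y = 6, z = -2, u = -2, v = 1

Row-reduce the augmented matrix:
R1 ← R1 / (-5).
R3 ← R3 + 5·R1.
R4 ← R4 + 2·R1.
R5 ← R5 − 1·R1.
R2 ← R2 / (-3).
R4 ← R4 + 2·R2.
R5 ← R5 + 6·R2.
R3 ← R3 / (-3).
R1 ← R1 + 4/5·R3.
R2 ← R2 + 1/3·R3.
R4 ← R4 + 64/15·R3.
R5 ← R5 + 21/5·R3.
R4 ← R4 / (-44/5).
R1 ← R1 + 7/5·R4.
R2 ← R2 − 1·R4.
R3 ← R3 + 2·R4.
R5 ← R5 + 8/5·R4.
R5 ← R5 / (163/33).
R1 ← R1 + 139/132·R5.
R2 ← R2 − 75/44·R5.
R3 ← R3 + 71/66·R5.
R4 ← R4 + 5/132·R5.
Reading off the reduced rows gives x = 5, y = 6, z = -2, u = -2, v = 1.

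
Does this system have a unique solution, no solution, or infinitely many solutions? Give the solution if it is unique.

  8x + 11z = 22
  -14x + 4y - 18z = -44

infinitely many solutions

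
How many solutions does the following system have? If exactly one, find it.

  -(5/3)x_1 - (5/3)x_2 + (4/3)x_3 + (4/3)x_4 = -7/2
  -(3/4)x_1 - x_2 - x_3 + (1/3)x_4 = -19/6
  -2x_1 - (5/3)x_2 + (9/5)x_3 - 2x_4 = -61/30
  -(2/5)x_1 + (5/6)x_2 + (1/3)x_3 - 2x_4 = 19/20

x_1 = 2, x_2 = 1/2, x_3 = 1, x_4 = -1/2

Row-reduce the augmented matrix:
R1 ← R1 / (-5/3).
R2 ← R2 + 3/4·R1.
R3 ← R3 + 2·R1.
R4 ← R4 + 2/5·R1.
R2 ← R2 / (-1/4).
R1 ← R1 − 1·R2.
R3 ← R3 − 1/3·R2.
R4 ← R4 − 37/30·R2.
R3 ← R3 / (-29/15).
R1 ← R1 + 36/5·R3.
R2 ← R2 − 32/5·R3.
R4 ← R4 + 197/25·R3.
R4 ← R4 / (81476/6525).
R1 ← R1 − 5596/435·R4.
R2 ← R2 + 1744/145·R4.
R3 ← R3 − 178/87·R4.
Reading off the reduced rows gives x_1 = 2, x_2 = 1/2, x_3 = 1, x_4 = -1/2.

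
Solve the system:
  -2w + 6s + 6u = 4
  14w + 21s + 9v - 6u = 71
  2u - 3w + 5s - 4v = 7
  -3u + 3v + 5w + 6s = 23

Row-reduce:
R1 ← R1 / (6).
R2 ← R2 + 6·R1.
R3 ← R3 − 2·R1.
R4 ← R4 + 3·R1.
R2 ← R2 / (9).
R3 ← R3 + 4·R2.
R4 ← R4 − 3·R2.
R3 ← R3 / (3).
R1 ← R1 + 1/3·R3.
R2 ← R2 − 4/3·R3.
Rank is 3 with 4 unknowns, leaving s free.

infinitely many solutions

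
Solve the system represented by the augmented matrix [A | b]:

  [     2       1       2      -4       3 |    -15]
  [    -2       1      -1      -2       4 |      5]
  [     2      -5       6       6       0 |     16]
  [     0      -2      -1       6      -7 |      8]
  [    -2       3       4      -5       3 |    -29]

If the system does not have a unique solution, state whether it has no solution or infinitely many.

Row-reduce:
R1 ← R1 / (2).
R2 ← R2 + 2·R1.
R3 ← R3 − 2·R1.
R5 ← R5 + 2·R1.
R2 ← R2 / (2).
R1 ← R1 − 1/2·R2.
R3 ← R3 + 6·R2.
R4 ← R4 + 2·R2.
R5 ← R5 − 4·R2.
R3 ← R3 / (7).
R1 ← R1 − 3/4·R3.
R2 ← R2 − 1/2·R3.
R5 ← R5 − 4·R3.
Swap R4 and R5.
R4 ← R4 / (53/7).
R1 ← R1 − 5/14·R4.
R2 ← R2 + 17/7·R4.
R3 ← R3 + 8/7·R4.
Row 5 reduces to 0 = -2, a contradiction. The system is inconsistent.

no solution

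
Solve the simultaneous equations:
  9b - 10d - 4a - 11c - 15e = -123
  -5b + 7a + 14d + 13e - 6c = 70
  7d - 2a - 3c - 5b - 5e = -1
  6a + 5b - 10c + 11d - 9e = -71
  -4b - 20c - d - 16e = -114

Row-reduce the augmented matrix:
R1 ← R1 / (-4).
R2 ← R2 − 7·R1.
R3 ← R3 + 2·R1.
R4 ← R4 − 6·R1.
R2 ← R2 / (43/4).
R1 ← R1 + 9/4·R2.
R3 ← R3 + 19/2·R2.
R4 ← R4 − 37/2·R2.
R5 ← R5 + 4·R2.
R3 ← R3 / (-852/43).
R1 ← R1 + 109/43·R3.
R2 ← R2 + 101/43·R3.
R4 ← R4 − 729/43·R3.
R5 ← R5 + 1264/43·R3.
R4 ← R4 / (2739/284).
R1 ← R1 − 535/852·R4.
R2 ← R2 + 1177/852·R4.
R3 ← R3 + 383/852·R4.
R5 ← R5 + 3305/213·R4.
R5 ← R5 / (-25352/747).
R1 ← R1 − 2416/747·R5.
R2 ← R2 + 1879/747·R5.
R3 ← R3 + 230/747·R5.
R4 ← R4 + 428/249·R5.
Reading off the reduced rows gives a = -3, b = -2, c = 2, d = 2, e = 5.

a = -3, b = -2, c = 2, d = 2, e = 5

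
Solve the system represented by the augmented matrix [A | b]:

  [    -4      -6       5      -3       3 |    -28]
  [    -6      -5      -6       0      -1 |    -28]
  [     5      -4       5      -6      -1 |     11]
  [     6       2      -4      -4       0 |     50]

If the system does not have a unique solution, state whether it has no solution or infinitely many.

infinitely many solutions

Row-reduce:
R1 ← R1 / (-4).
R2 ← R2 + 6·R1.
R3 ← R3 − 5·R1.
R4 ← R4 − 6·R1.
R2 ← R2 / (4).
R1 ← R1 − 3/2·R2.
R3 ← R3 + 23/2·R2.
R4 ← R4 + 7·R2.
R3 ← R3 / (-441/16).
R1 ← R1 − 61/16·R3.
R2 ← R2 + 27/8·R3.
R4 ← R4 + 161/8·R3.
R4 ← R4 / (-62/21).
R1 ← R1 + 73/147·R4.
R2 ← R2 − 36/49·R4.
R3 ← R3 + 17/147·R4.
Rank is 4 with 5 unknowns, leaving x_5 free.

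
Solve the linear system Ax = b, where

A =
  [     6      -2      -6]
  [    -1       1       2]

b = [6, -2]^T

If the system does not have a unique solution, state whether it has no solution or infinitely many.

infinitely many solutions

Row-reduce:
R1 ← R1 / (6).
R2 ← R2 + 1·R1.
R2 ← R2 / (2/3).
R1 ← R1 + 1/3·R2.
Rank is 2 with 3 unknowns, leaving x_3 free.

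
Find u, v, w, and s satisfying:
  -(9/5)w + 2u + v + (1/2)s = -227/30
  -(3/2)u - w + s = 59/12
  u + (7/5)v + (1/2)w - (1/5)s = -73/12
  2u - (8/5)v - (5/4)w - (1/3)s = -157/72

Row-reduce the augmented matrix:
R1 ← R1 / (2).
R2 ← R2 + 3/2·R1.
R3 ← R3 − 1·R1.
R4 ← R4 − 2·R1.
R2 ← R2 / (3/4).
R1 ← R1 − 1/2·R2.
R3 ← R3 − 9/10·R2.
R4 ← R4 + 13/5·R2.
R3 ← R3 / (211/50).
R1 ← R1 − 2/3·R3.
R2 ← R2 + 47/15·R3.
R4 ← R4 + 2279/300·R3.
R4 ← R4 / (1937/12660).
R1 ← R1 + 212/633·R4.
R2 ← R2 − 347/1266·R4.
R3 ← R3 + 105/211·R4.
Reading off the reduced rows gives u = -5/2, v = -5/2, w = 1/2, s = 5/3.

u = -5/2, v = -5/2, w = 1/2, s = 5/3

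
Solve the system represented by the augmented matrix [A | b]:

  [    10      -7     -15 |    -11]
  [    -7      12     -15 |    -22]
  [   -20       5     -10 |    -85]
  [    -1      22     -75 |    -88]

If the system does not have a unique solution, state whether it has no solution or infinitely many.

x_1 = 4, x_2 = 3, x_3 = 2

Row-reduce the augmented matrix:
R1 ← R1 / (10).
R2 ← R2 + 7·R1.
R3 ← R3 + 20·R1.
R4 ← R4 + 1·R1.
R2 ← R2 / (71/10).
R1 ← R1 + 7/10·R2.
R3 ← R3 + 9·R2.
R4 ← R4 − 213/10·R2.
R3 ← R3 / (-5135/71).
R1 ← R1 + 285/71·R3.
R2 ← R2 + 255/71·R3.
R4 reduces to 0 = 0, so the extra equation is consistent.
Reading off the reduced rows gives x_1 = 4, x_2 = 3, x_3 = 2.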